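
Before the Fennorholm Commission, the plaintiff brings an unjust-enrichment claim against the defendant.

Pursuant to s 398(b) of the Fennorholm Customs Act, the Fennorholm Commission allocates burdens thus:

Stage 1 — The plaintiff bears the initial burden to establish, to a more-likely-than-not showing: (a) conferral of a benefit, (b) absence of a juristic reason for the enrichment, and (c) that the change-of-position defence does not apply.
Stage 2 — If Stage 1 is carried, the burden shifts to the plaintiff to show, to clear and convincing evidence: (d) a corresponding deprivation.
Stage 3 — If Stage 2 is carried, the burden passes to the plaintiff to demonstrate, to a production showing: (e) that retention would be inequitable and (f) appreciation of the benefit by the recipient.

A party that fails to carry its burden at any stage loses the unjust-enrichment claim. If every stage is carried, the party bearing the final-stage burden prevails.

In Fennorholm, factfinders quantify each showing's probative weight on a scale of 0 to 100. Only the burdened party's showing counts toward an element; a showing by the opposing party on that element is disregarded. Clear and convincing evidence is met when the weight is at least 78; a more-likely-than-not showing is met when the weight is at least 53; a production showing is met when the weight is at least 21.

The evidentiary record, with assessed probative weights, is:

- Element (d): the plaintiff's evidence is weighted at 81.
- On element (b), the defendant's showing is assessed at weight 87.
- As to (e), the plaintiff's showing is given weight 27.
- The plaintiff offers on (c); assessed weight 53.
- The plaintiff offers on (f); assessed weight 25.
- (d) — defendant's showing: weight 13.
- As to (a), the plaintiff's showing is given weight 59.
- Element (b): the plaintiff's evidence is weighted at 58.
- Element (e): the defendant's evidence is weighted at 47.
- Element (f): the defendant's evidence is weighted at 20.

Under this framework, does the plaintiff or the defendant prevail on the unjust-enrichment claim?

plaintiff

Stage 1 (plaintiff, a more-likely-than-not showing, weight is at least 53): (a) 59 ≥ 53 — meets; (b) 58 (defendant's 87 disregarded) ≥ 53 — meets; (c) 53 ≥ 53 — meets.
  Stage 1 is satisfied; the plaintiff continues to bear the burden.
Stage 2 (plaintiff, clear and convincing evidence, weight is at least 78): (d) 81 (defendant's 13 disregarded) ≥ 78 — meets.
  All elements met. The plaintiff retains the burden for Stage 3.
Stage 3 (plaintiff, a production showing, weight is at least 21): (e) 27 (defendant's 47 disregarded) ≥ 21 — meets; (f) 25 (defendant's 20 disregarded) ≥ 21 — meets.
  All elements met at the final stage.
All stages carried — the plaintiff prevails.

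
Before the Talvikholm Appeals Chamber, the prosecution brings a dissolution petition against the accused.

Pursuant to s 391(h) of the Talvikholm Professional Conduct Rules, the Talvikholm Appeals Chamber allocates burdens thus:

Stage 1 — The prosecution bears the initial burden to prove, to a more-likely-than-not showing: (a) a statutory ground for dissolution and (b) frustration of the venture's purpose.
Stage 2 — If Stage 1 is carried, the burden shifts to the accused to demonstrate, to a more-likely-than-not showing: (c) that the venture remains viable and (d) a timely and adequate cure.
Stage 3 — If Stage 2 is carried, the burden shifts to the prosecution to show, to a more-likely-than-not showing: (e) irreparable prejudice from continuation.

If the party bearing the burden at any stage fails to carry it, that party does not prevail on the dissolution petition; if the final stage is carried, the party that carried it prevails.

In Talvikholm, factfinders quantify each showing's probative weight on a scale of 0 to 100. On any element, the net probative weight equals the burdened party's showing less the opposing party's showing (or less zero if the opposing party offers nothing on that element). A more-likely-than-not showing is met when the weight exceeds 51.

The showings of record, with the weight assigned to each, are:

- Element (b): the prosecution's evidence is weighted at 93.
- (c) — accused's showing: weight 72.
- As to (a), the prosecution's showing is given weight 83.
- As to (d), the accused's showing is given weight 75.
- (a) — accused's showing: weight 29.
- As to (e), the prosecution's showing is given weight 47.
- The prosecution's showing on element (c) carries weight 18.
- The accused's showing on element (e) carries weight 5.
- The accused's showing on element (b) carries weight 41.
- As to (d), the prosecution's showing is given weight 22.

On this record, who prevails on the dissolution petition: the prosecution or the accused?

At Stage 1 the prosecution must meet a more-likely-than-not showing (weight exceeds 51): on (a) the weight is 83 less the opposing 29 gives net 54, which does exceed 51, so (a) meets the standard; on (b) the weight is 93 less the opposing 41 gives net 52, which does exceed 51, so (b) meets the standard.
  All elements met. The burden passes to the accused.
At Stage 2 the accused must meet a more-likely-than-not showing (weight exceeds 51): on (c) the weight is 72 less the opposing 18 gives net 54, > 51, so (c) meets the standard; on (d) the weight is 75 less the opposing 22 gives net 53, > 51, so (d) meets the standard.
  All elements met. The burden passes to the prosecution.
At Stage 3 the prosecution must meet a more-likely-than-not showing (weight exceeds 51): on (e) the weight is 47 less the opposing 5 gives net 42, which does not exceed 51, so (e) does not meet the standard.
  Stage 3 not carried; the prosecution fails its burden.
The accused prevails.

accused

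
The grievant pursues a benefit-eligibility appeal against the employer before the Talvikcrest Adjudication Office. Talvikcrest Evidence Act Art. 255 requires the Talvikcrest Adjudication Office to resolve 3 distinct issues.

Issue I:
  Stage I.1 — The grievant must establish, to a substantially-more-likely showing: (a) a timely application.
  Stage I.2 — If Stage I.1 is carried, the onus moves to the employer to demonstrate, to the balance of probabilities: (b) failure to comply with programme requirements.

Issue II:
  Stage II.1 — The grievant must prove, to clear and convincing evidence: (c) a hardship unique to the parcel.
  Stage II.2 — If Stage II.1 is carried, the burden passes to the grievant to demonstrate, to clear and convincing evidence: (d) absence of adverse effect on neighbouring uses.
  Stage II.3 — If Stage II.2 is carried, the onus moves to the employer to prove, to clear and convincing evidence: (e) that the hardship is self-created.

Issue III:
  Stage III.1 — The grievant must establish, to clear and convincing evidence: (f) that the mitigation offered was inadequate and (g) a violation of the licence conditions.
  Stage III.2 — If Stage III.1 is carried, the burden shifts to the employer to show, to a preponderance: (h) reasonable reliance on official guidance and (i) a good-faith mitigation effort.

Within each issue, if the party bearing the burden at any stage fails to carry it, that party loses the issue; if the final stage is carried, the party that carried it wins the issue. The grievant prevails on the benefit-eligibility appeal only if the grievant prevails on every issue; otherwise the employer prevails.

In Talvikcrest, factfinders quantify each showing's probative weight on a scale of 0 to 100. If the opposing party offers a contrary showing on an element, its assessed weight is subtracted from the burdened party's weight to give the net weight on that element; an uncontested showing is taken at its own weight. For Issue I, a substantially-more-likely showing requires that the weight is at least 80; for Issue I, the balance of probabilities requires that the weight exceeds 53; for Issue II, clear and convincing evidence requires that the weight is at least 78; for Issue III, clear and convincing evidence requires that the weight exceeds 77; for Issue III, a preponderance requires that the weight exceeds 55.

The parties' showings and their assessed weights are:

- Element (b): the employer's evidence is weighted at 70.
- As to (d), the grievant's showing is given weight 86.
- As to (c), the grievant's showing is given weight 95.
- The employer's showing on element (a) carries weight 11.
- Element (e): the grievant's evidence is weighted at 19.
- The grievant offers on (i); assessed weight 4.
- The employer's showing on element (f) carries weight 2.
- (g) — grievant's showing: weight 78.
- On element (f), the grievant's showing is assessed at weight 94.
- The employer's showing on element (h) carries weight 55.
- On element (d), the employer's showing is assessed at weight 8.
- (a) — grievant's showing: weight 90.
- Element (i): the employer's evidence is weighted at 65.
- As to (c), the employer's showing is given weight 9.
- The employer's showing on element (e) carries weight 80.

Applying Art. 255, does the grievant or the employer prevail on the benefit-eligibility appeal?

employer

— Issue I —
Stage I.1 — burden on grievant; standard: a substantially-more-likely showing (weight is at least 80).
    (a): 90 − 11 = 79 < 80 [not met]
  Not every element is met, so the grievant fails to carry Stage I.1.
So the employer prevails on this issue.
— Issue II —
At Stage II.1 the grievant must meet clear and convincing evidence (weight is at least 78): on (c) the weight is 95 less the opposing 9 gives net 86, which does reach 78, so (c) meets the standard.
  Stage II.1 carried; the burden remains with the grievant.
At Stage II.2 the grievant must meet clear and convincing evidence (weight is at least 78): on (d) the weight is 86 less the opposing 8 gives net 78, ≥ 78, so (d) meets the standard.
  Stage II.2 carried; the burden shifts to the employer.
At Stage II.3 the employer must meet clear and convincing evidence (weight is at least 78): on (e) the weight is 80 less the opposing 19 gives net 61, < 78, so (e) does not meet the standard.
  Not every element is met, so the employer fails to carry Stage II.3.
The analysis ends at Stage II.3; the grievant prevails on this issue.
— Issue III —
At Stage III.1 the grievant must meet clear and convincing evidence (weight exceeds 77): on (f) the weight is 94 less the opposing 2 gives net 92, which does exceed 77, so (f) meets the standard; on (g) the weight is 78, > 77, so (g) meets the standard.
  All elements met. The burden passes to the employer.
At Stage III.2 the employer must meet a preponderance (weight exceeds 55): on (h) the weight is 55, which does not exceed 55, so (h) does not meet the standard; on (i) the weight is 65 less the opposing 4 gives net 61, which does exceed 55, so (i) meets the standard.
  Not every element is met, so the employer fails to carry Stage III.2.
The analysis ends at Stage III.2; the grievant prevails on this issue.
Per-issue: Issue I → employer; Issue II → grievant; Issue III → grievant. The grievant must prevail on every issue; overall, the employer prevails.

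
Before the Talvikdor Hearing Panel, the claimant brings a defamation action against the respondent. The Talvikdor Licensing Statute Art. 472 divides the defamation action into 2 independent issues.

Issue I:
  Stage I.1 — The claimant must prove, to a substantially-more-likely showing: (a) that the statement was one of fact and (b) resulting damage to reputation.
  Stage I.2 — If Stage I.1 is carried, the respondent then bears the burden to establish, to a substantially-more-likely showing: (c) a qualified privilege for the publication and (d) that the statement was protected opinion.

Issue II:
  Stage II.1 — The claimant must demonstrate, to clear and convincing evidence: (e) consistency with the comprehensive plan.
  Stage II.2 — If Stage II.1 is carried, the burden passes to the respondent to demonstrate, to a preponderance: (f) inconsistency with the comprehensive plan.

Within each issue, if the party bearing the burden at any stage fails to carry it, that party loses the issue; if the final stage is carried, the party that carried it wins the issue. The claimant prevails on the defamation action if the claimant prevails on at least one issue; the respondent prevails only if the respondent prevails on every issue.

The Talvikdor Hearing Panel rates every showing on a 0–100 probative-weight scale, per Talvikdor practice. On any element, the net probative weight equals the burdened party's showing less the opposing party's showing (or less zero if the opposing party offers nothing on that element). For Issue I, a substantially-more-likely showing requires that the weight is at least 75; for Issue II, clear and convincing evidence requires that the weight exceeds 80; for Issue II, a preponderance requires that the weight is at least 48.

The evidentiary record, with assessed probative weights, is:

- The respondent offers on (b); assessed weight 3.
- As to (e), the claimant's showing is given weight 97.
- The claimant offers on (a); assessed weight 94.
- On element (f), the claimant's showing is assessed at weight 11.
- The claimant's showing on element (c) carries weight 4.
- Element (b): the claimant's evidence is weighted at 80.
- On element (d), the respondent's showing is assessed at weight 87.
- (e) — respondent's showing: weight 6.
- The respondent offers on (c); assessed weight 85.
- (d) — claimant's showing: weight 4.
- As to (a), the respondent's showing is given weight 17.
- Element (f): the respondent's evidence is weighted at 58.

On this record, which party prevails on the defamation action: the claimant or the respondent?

claimant

— Issue I —
Stage I.1 — burden on claimant; standard: a substantially-more-likely showing (weight is at least 75).
    (a): 94 − 17 = 77 ≥ 75 [met]
    (b): 80 − 3 = 77 ≥ 75 [met]
  Stage I.1 is satisfied; the onus moves to the respondent.
Stage I.2 — burden on respondent; standard: a substantially-more-likely showing (weight is at least 75).
    (c): 85 − 4 = 81 ≥ 75 [met]
    (d): 87 − 4 = 83 ≥ 75 [met]
  The respondent carries the last stage.
With every stage satisfied, the respondent prevails on this issue.
— Issue II —
At Stage II.1 the claimant must meet clear and convincing evidence (weight exceeds 80): on (e) the weight is 97 less the opposing 6 gives net 91, > 80, so (e) meets the standard.
  Stage II.1 is satisfied; the onus moves to the respondent.
At Stage II.2 the respondent must meet a preponderance (weight is at least 48): on (f) the weight is 58 less the opposing 11 gives net 47, < 48, so (f) does not meet the standard.
  Stage II.2 not carried; the respondent fails its burden.
So the claimant prevails on this issue.
Per-issue: Issue I → respondent; Issue II → claimant. The claimant must prevail on at least one issue; overall, the claimant prevails.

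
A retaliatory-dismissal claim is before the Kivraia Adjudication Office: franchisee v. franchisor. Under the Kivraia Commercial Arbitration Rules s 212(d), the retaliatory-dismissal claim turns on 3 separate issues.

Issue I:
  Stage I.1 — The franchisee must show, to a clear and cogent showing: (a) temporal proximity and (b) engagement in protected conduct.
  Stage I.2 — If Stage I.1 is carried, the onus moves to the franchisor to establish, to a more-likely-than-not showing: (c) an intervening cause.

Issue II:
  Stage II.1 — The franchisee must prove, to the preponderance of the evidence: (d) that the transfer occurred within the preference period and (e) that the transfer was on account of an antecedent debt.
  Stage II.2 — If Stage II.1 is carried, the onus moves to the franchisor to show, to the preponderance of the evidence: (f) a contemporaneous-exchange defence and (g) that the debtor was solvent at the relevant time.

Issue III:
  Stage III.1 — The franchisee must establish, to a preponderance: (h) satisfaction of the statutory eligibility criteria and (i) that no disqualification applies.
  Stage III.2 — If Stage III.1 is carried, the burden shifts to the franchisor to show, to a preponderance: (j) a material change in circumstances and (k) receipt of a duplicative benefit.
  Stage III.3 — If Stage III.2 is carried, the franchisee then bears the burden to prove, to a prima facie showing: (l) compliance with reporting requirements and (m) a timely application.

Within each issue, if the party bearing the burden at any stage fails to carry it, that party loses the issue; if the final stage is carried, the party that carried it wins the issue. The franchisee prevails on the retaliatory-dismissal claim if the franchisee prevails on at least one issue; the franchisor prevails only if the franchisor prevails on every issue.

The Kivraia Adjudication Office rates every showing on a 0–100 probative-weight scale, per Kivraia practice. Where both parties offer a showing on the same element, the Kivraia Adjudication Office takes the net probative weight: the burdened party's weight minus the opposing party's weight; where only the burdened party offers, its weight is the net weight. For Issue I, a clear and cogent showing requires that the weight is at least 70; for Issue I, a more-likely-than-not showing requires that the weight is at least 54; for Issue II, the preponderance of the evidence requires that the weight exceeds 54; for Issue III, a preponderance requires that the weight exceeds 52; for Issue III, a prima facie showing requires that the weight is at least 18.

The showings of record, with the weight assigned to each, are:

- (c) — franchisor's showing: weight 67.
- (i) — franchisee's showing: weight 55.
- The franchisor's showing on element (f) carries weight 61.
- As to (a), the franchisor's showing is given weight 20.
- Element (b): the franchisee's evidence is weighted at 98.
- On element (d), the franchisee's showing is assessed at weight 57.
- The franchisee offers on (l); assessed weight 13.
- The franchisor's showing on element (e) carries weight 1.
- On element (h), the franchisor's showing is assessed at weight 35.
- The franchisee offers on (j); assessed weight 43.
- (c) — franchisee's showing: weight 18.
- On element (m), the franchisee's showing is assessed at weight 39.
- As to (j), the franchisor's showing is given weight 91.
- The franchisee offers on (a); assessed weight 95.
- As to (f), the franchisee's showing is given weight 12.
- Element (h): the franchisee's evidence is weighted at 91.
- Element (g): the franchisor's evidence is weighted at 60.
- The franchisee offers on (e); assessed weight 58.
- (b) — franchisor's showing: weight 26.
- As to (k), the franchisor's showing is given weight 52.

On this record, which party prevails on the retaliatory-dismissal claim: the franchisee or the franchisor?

franchisee

— Issue I —
At Stage I.1 the franchisee must meet a clear and cogent showing (weight is at least 70): on (a) the weight is 95 less the opposing 20 gives net 75, which does reach 70, so (a) meets the standard; on (b) the weight is 98 less the opposing 26 gives net 72, ≥ 70, so (b) meets the standard.
  Stage I.1 is satisfied; the onus moves to the franchisor.
At Stage I.2 the franchisor must meet a more-likely-than-not showing (weight is at least 54): on (c) the weight is 67 less the opposing 18 gives net 49, < 54, so (c) does not meet the standard.
  Not every element is met, so the franchisor fails to carry Stage I.2.
So the franchisee prevails on this issue.
— Issue II —
At Stage II.1 the franchisee must meet the preponderance of the evidence (weight exceeds 54): on (d) the weight is 57, which does exceed 54, so (d) meets the standard; on (e) the weight is 58 less the opposing 1 gives net 57, > 54, so (e) meets the standard.
  Stage II.1 is satisfied; the onus moves to the franchisor.
At Stage II.2 the franchisor must meet the preponderance of the evidence (weight exceeds 54): on (f) the weight is 61 less the opposing 12 gives net 49, which does not exceed 54, so (f) does not meet the standard; on (g) the weight is 60, which does exceed 54, so (g) meets the standard.
  The franchisor does not carry Stage II.2.
The franchisee prevails on this issue.
— Issue III —
Stage III.1 — burden on franchisee; standard: a preponderance (weight exceeds 52).
    (h): 91 − 35 = 56 > 52 [met]
    (i): 55 > 52 [met]
  The franchisee carries Stage III.1; the franchisor now bears the burden.
Stage III.2 — burden on franchisor; standard: a preponderance (weight exceeds 52).
    (j): 91 − 43 = 48 ≤ 52 [not met]
    (k): 52 ≤ 52 [not met]
  Stage III.2 not carried; the franchisor fails its burden.
The franchisee prevails on this issue.
Per-issue: Issue I → franchisee; Issue II → franchisee; Issue III → franchisee. The franchisee must prevail on at least one issue; overall, the franchisee prevails.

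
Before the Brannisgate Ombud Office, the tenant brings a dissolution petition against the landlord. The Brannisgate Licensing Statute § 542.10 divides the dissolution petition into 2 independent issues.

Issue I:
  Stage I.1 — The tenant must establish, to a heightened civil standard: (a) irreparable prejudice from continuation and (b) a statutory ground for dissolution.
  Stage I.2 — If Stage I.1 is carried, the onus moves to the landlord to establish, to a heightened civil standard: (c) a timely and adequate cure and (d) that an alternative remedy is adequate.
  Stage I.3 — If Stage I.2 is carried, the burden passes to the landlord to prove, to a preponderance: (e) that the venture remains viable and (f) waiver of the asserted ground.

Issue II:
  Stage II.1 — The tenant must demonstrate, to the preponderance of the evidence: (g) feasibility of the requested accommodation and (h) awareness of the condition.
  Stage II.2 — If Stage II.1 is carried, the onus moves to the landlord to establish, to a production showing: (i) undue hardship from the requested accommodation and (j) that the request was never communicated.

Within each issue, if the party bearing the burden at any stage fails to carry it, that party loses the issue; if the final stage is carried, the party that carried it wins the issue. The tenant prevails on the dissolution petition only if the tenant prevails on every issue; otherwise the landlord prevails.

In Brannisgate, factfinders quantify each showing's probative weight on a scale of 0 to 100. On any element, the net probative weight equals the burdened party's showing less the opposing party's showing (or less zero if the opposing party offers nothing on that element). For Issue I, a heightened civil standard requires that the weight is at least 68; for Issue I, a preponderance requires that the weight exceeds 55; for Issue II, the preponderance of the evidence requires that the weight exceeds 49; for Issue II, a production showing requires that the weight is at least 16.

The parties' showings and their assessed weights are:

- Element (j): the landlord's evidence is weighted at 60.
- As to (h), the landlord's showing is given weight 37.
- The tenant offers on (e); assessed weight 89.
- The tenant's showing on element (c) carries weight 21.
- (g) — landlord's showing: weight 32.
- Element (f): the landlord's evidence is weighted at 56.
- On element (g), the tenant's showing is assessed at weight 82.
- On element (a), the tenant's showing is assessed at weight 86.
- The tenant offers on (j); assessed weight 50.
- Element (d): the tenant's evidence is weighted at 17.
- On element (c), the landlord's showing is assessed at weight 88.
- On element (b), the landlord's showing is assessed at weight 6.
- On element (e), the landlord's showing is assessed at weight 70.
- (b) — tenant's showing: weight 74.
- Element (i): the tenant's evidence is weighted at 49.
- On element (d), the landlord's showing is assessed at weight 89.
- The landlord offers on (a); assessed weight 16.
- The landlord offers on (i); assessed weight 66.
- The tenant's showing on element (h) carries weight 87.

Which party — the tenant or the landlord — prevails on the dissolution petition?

tenant

— Issue I —
Stage I.1 (tenant, a heightened civil standard, weight is at least 68): (a) net 86−16=70 ≥ 68 — meets; (b) net 74−6=68 ≥ 68 — meets.
  Stage I.1 is satisfied; the onus moves to the landlord.
Stage I.2 (landlord, a heightened civil standard, weight is at least 68): (c) net 88−21=67 < 68 — fails; (d) net 89−17=72 ≥ 68 — meets.
  Stage I.2 not carried; the landlord fails its burden.
The analysis ends at Stage I.2; the tenant prevails on this issue.
— Issue II —
Stage II.1 (tenant, the preponderance of the evidence, weight exceeds 49): (g) net 82−32=50 > 49 — meets; (h) net 87−37=50 > 49 — meets.
  All elements met. The burden passes to the landlord.
Stage II.2 (landlord, a production showing, weight is at least 16): (i) net 66−49=17 ≥ 16 — meets; (j) net 60−50=10 < 16 — fails.
  The landlord does not carry Stage II.2.
The tenant prevails on this issue.
Per-issue: Issue I → tenant; Issue II → tenant. The tenant must prevail on every issue; overall, the tenant prevails.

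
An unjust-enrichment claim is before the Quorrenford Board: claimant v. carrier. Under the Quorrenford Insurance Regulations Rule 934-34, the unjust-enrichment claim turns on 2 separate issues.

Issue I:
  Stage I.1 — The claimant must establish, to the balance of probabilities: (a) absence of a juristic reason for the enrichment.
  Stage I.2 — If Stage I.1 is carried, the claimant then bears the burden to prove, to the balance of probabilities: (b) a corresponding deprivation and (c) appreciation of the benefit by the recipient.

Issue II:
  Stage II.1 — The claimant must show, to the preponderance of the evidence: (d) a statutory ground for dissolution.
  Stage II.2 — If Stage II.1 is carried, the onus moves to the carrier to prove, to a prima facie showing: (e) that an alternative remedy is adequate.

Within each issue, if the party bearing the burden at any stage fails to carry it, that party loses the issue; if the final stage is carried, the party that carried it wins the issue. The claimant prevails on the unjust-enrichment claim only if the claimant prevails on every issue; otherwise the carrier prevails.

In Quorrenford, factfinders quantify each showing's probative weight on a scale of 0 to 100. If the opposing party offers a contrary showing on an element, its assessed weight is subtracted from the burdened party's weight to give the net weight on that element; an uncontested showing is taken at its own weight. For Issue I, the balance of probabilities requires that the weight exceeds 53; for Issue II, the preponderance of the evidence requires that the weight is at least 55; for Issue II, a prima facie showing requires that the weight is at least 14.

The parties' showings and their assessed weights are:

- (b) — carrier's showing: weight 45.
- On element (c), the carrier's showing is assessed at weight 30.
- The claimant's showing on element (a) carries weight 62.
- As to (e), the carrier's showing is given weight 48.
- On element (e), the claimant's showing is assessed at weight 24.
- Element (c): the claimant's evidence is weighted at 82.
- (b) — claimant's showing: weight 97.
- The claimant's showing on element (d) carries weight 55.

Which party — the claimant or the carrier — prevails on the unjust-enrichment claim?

— Issue I —
At Stage I.1 the claimant must meet the balance of probabilities (weight exceeds 53): on (a) the weight is 62, > 53, so (a) meets the standard.
  Stage I.1 is satisfied; the claimant continues to bear the burden.
At Stage I.2 the claimant must meet the balance of probabilities (weight exceeds 53): on (b) the weight is 97 less the opposing 45 gives net 52, which does not exceed 53, so (b) does not meet the standard; on (c) the weight is 82 less the opposing 30 gives net 52, which does not exceed 53, so (c) does not meet the standard.
  Not every element is met, so the claimant fails to carry Stage I.2.
The analysis ends at Stage I.2; the carrier prevails on this issue.
— Issue II —
At Stage II.1 the claimant must meet the preponderance of the evidence (weight is at least 55): on (d) the weight is 55, which does reach 55, so (d) meets the standard.
  All elements met. The burden passes to the carrier.
At Stage II.2 the carrier must meet a prima facie showing (weight is at least 14): on (e) the weight is 48 less the opposing 24 gives net 24, ≥ 14, so (e) meets the standard.
  Stage II.2 carried; the final stage is satisfied.
Every stage carried; the carrier prevails on this issue.
Per-issue: Issue I → carrier; Issue II → carrier. The claimant must prevail on every issue; overall, the carrier prevails.

carrier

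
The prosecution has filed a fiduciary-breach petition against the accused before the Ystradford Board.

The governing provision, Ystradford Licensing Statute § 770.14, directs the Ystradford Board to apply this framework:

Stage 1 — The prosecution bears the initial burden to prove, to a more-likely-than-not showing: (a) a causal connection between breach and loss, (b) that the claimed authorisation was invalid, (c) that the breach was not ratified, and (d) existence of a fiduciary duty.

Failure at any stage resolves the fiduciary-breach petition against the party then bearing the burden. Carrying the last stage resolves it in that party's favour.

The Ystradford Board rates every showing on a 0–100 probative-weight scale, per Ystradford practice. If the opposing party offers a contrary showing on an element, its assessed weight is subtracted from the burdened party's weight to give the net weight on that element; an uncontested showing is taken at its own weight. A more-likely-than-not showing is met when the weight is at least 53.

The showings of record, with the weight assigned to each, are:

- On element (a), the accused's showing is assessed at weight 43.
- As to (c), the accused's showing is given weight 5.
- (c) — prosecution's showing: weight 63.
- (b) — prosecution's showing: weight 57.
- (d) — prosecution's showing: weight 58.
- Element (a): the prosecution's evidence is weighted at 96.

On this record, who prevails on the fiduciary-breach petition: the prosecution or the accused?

At Stage 1 the prosecution must meet a more-likely-than-not showing (weight is at least 53): on (a) the weight is 96 less the opposing 43 gives net 53, ≥ 53, so (a) meets the standard; on (b) the weight is 57, which does reach 53, so (b) meets the standard; on (c) the weight is 63 less the opposing 5 gives net 58, ≥ 53, so (c) meets the standard; on (d) the weight is 58, ≥ 53, so (d) meets the standard.
  Stage 1 carried; the final stage is satisfied.
Every stage carried; the prosecution prevails.

prosecution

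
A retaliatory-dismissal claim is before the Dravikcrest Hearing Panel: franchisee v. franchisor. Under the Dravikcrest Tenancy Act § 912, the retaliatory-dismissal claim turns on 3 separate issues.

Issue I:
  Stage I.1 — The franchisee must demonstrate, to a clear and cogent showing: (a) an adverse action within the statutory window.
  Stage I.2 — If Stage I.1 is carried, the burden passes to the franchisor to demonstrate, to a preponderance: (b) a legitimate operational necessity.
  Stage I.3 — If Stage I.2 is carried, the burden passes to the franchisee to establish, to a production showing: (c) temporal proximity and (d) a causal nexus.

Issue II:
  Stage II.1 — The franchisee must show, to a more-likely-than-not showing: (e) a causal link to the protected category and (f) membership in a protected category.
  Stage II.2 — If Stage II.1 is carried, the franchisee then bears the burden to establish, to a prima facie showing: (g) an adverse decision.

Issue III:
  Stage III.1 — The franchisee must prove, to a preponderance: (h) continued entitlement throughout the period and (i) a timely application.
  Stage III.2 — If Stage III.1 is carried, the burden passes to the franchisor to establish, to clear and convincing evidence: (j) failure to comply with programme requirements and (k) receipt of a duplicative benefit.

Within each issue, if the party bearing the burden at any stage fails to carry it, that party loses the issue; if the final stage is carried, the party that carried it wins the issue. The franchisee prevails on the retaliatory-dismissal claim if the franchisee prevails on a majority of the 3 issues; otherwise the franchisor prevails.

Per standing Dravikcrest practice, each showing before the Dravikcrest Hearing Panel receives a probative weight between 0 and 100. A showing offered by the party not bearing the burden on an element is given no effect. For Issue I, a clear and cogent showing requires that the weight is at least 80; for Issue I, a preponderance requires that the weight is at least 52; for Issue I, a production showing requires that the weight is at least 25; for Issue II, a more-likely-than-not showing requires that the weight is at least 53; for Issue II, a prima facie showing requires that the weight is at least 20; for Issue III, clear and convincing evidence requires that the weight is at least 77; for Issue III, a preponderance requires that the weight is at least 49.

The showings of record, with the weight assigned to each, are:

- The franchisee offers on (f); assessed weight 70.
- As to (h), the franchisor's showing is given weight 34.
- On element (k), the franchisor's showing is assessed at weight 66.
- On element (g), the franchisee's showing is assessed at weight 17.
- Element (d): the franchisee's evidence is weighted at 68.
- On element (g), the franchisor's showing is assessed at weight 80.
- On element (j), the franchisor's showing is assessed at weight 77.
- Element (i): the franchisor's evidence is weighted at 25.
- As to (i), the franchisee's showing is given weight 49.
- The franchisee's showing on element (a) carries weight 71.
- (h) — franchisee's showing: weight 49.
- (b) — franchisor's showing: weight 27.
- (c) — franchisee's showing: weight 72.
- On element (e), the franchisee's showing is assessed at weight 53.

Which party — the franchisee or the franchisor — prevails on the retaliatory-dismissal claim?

— Issue I —
Stage I.1 (franchisee, a clear and cogent showing, weight is at least 80): (a) 71 < 80 — fails.
  The franchisee does not carry Stage I.1.
So the franchisor prevails on this issue.
— Issue II —
At Stage II.1 the franchisee must meet a more-likely-than-not showing (weight is at least 53): on (e) the weight is 53, ≥ 53, so (e) meets the standard; on (f) the weight is 70, which does reach 53, so (f) meets the standard.
  Stage II.1 carried; the burden remains with the franchisee.
At Stage II.2 the franchisee must meet a prima facie showing (weight is at least 20): on (g) the weight is 17 (the franchisor's 80 is given no effect), < 20, so (g) does not meet the standard.
  Stage II.2 not carried; the franchisee fails its burden.
The analysis ends at Stage II.2; the franchisor prevails on this issue.
— Issue III —
At Stage III.1 the franchisee must meet a preponderance (weight is at least 49): on (h) the weight is 49 (the franchisor's 34 is given no effect), ≥ 49, so (h) meets the standard; on (i) the weight is 49 (the franchisor's 25 is given no effect), which does reach 49, so (i) meets the standard.
  All elements met. The burden passes to the franchisor.
At Stage III.2 the franchisor must meet clear and convincing evidence (weight is at least 77): on (j) the weight is 77, ≥ 77, so (j) meets the standard; on (k) the weight is 66, which does not reach 77, so (k) does not meet the standard.
  Stage III.2 not carried; the franchisor fails its burden.
The analysis ends at Stage III.2; the franchisee prevails on this issue.
Per-issue: Issue I → franchisor; Issue II → franchisor; Issue III → franchisee. The franchisee must prevail on a majority of issues; overall, the franchisor prevails.

franchisor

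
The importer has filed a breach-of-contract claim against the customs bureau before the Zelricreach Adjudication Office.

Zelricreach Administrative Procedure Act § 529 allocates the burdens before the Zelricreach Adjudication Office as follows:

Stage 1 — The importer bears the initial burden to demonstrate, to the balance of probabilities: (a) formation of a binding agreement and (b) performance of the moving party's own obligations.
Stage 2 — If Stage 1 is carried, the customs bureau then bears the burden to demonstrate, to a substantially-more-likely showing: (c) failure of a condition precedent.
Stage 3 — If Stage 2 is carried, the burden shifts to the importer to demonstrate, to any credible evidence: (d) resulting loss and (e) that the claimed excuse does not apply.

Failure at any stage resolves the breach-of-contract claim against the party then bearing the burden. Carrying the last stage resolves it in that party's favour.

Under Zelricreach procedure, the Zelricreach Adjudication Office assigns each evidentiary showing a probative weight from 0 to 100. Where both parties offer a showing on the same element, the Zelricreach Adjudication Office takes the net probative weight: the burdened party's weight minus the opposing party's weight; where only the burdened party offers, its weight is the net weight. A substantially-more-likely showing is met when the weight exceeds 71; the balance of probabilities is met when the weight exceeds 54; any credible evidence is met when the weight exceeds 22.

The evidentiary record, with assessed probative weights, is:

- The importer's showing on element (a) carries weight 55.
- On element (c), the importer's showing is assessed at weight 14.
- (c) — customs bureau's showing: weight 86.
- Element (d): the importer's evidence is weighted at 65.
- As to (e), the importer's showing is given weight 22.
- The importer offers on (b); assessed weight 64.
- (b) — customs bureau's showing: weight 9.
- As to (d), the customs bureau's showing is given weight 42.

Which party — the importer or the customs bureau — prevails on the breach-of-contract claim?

At Stage 1 the importer must meet the balance of probabilities (weight exceeds 54): on (a) the weight is 55, > 54, so (a) meets the standard; on (b) the weight is 64 less the opposing 9 gives net 55, which does exceed 54, so (b) meets the standard.
  Stage 1 carried; the burden shifts to the customs bureau.
At Stage 2 the customs bureau must meet a substantially-more-likely showing (weight exceeds 71): on (c) the weight is 86 less the opposing 14 gives net 72, > 71, so (c) meets the standard.
  Stage 2 carried; the burden shifts to the importer.
At Stage 3 the importer must meet any credible evidence (weight exceeds 22): on (d) the weight is 65 less the opposing 42 gives net 23, which does exceed 22, so (d) meets the standard; on (e) the weight is 22, ≤ 22, so (e) does not meet the standard.
  Not every element is met, so the importer fails to carry Stage 3.
The customs bureau prevails.

customs bureau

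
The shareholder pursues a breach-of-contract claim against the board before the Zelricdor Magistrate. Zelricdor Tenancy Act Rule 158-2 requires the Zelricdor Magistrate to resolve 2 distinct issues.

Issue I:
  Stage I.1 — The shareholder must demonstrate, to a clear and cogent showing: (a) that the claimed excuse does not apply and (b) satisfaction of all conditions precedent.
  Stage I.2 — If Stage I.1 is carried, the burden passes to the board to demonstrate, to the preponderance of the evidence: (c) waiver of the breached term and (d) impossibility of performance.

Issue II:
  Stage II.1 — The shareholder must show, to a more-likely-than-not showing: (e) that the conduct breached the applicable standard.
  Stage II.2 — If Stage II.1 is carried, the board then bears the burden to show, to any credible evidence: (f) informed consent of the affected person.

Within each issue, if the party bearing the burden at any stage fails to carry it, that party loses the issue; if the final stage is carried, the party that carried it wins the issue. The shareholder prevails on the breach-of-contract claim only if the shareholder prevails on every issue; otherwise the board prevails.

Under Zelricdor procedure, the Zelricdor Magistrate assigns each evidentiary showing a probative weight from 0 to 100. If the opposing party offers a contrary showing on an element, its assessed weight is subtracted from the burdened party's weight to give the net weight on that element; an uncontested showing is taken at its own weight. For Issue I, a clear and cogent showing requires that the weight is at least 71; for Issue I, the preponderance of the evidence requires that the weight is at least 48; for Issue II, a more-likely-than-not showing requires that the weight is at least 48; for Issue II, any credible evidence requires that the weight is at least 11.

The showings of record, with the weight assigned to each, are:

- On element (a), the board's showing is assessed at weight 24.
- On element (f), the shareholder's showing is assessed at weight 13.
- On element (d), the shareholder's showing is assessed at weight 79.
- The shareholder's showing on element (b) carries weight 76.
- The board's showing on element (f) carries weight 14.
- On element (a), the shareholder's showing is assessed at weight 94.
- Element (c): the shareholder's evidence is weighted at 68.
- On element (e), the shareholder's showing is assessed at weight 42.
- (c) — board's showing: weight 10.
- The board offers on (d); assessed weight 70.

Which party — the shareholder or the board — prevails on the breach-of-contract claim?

— Issue I —
Stage I.1 (shareholder, a clear and cogent showing, weight is at least 71): (a) net 94−24=70 < 71 — fails; (b) 76 ≥ 71 — meets.
  Stage I.1 not carried; the shareholder fails its burden.
So the board prevails on this issue.
— Issue II —
Stage II.1 (shareholder, a more-likely-than-not showing, weight is at least 48): (e) 42 < 48 — fails.
  The shareholder does not carry Stage II.1.
So the board prevails on this issue.
Per-issue: Issue I → board; Issue II → board. The shareholder must prevail on every issue; overall, the board prevails.

board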